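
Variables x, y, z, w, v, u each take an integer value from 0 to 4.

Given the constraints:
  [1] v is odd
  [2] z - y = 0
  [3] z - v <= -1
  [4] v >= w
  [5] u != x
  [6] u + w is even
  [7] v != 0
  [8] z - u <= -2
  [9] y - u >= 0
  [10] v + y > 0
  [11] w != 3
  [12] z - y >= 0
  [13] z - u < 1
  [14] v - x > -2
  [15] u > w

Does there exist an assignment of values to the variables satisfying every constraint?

Constraints 8, 9, and 12 give u − z ≥ 2, z − y ≥ 0, y − u ≥ 0.
Adding all 3 inequalities: the left sides telescope to 0, and the right sides sum to 2 + 0 + 0 = 2. So 0 ≥ 2, which is false.

Unsatisfiable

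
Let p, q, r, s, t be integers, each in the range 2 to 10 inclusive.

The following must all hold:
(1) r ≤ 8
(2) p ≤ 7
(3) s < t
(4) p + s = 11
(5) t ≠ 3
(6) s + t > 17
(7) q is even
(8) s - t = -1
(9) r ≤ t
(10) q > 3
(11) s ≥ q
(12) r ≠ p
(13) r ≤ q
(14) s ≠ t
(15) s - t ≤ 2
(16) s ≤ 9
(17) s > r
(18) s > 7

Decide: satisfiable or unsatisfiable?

Satisfiable

The assignment p = 2, q = 8, r = 4, s = 9, t = 10 works:
  constraint 4 holds since p + s = 11.
  constraint 6 holds since s + t = 19.
The rest check out directly.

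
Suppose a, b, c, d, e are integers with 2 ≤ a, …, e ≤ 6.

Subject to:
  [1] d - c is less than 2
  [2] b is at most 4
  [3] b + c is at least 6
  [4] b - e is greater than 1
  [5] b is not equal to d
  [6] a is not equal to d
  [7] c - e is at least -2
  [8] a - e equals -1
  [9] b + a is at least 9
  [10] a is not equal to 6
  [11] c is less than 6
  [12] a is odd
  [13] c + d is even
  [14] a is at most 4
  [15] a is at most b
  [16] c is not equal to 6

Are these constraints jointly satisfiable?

From constraint 2: b ≤ 4. From constraint 14: a ≤ 4. Hence b + a ≤ 8. But constraint 9 requires b + a ≥ 9, and 9 > 8. Contradiction.

Unsatisfiable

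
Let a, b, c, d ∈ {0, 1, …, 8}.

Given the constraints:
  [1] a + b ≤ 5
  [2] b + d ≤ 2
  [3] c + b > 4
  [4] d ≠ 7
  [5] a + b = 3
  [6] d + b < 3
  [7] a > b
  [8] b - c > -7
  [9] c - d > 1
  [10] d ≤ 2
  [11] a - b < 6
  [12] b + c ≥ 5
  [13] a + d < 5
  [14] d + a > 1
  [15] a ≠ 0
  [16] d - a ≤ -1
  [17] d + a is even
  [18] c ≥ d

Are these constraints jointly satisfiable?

Take a = 3, b = 0, c = 5, d = 1. Then constraint 1: a + b = 3; constraint 2: b + d = 1, and every other listed constraint is also met.

Satisfiable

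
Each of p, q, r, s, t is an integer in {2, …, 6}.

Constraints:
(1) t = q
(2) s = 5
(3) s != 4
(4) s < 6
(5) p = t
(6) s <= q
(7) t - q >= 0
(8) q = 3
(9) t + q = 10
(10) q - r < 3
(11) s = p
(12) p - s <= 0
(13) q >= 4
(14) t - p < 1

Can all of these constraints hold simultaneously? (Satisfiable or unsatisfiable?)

Constraint 2 fixes s = 5 and constraint 8 fixes q = 3. Constraints 1, 5, and 11 give s = p = t = q, so s = q. But 5 ≠ 3 — contradiction.

Unsatisfiable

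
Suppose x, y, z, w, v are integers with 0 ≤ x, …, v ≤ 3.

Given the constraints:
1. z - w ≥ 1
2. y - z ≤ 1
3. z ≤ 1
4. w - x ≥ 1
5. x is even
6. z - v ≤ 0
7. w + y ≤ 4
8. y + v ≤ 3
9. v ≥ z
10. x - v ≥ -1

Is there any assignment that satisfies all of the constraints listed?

Constraints 1, 4, 6, and 10 give w − x ≥ 1, x − v ≥ -1, v − z ≥ 0, z − w ≥ 1.
Adding all 4 inequalities: the left sides telescope to 0, and the right sides sum to 1 + (-1) + 0 + 1 = 1. So 0 ≥ 1, which is false.

Unsatisfiable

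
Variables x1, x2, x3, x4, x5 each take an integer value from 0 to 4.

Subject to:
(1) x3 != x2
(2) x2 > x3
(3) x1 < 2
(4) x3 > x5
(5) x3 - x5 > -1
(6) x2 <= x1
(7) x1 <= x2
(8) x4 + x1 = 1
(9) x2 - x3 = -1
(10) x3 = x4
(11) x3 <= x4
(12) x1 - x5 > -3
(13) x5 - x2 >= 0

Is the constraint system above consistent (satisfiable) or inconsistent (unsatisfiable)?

Unsatisfiable

Constraints 2, 4, and 13 give x2 ≤ x5, x5 < x3, x3 < x2. Chaining: x2 ≤ x5 < x3 < x2, which forces x2 < x2 — impossible.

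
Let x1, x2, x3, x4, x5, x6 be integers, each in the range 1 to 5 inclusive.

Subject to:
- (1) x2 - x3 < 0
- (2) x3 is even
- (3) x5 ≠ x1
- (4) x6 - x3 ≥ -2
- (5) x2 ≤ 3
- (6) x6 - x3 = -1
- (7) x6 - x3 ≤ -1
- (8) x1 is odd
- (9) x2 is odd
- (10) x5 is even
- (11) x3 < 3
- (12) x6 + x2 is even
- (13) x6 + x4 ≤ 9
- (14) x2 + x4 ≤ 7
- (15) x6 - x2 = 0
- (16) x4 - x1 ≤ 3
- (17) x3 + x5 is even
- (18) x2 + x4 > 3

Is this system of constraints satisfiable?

Satisfiable

Take x1 = 5, x2 = 1, x3 = 2, x4 = 5, x5 = 2, x6 = 1. Then constraint 1: x2 - x3 = -1; constraint 4: x6 - x3 = -1, and every other listed constraint is also met.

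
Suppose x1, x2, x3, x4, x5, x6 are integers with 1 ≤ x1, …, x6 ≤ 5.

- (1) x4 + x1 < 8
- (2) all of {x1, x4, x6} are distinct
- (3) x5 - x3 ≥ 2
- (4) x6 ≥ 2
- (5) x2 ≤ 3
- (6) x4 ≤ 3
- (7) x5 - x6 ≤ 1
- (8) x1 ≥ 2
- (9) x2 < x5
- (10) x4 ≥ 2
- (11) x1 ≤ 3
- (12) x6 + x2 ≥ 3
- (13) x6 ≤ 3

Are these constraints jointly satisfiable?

Unsatisfiable

Constraints 4, 6, 8, 10, 11, and 13 confine each of x1, x4, x6 to the 2 values {2, 3}.
Constraint 2 requires all 3 of them to be distinct, but only 2 values are available — impossible by the pigeonhole principle.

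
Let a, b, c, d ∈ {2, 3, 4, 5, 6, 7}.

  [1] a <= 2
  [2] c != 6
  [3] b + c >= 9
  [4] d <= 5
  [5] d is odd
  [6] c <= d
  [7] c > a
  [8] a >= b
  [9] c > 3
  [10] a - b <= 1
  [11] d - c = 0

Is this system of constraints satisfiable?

Unsatisfiable

From constraints 1 and 8: b ≤ a ≤ 2. From constraints 4 and 6: c ≤ d ≤ 5. Hence b + c ≤ 7. But constraint 3 requires b + c ≥ 9, and 9 > 7. Contradiction.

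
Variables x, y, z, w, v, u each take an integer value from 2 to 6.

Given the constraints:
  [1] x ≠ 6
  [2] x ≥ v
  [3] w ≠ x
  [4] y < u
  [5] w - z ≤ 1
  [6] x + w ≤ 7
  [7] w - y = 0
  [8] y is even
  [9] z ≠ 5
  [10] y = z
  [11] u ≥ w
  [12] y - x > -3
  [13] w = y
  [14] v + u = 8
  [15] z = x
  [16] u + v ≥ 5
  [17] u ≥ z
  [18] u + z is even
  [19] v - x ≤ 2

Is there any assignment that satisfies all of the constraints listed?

From constraints 10, 13, and 15, w = y = z = x, so w = x. But constraint 3 says w ≠ x. Contradiction.

Unsatisfiable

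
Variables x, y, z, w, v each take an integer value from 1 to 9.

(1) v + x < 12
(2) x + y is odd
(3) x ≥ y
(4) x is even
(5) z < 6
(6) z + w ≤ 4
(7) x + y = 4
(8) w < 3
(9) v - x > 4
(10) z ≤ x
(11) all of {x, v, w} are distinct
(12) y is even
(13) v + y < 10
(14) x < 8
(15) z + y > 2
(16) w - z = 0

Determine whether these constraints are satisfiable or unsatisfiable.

Unsatisfiable

Constraint 4 makes x even and constraint 12 makes y even, so x + y must be even. Constraint 2 says x + y is odd — contradiction.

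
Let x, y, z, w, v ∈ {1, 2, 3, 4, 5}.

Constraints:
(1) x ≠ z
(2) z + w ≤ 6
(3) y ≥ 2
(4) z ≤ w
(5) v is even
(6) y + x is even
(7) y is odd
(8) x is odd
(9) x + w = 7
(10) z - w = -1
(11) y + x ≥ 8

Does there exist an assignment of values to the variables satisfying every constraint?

Take x = 5, y = 3, z = 1, w = 2, v = 4. Then constraint 2: z + w = 3; constraint 9: x + w = 7; constraint 10: z - w = -1, and every other listed constraint is also met.

Satisfiable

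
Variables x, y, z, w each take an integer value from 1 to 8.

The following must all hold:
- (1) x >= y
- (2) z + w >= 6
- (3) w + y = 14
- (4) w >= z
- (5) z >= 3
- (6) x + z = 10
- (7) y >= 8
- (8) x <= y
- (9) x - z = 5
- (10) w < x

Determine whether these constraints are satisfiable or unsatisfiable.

Unsatisfiable

From constraints 1 and 7: x ≥ y ≥ 8. From constraint 5: z ≥ 3. Hence x + z ≥ 11. But constraint 6 requires x + z = 10, and 10 < 11. Contradiction.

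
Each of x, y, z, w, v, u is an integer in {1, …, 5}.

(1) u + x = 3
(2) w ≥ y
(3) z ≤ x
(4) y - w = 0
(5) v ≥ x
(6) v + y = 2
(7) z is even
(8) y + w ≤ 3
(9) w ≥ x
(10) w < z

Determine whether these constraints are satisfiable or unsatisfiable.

Constraints 3, 9, and 10 give z ≤ x, x ≤ w, w < z. Chaining: z ≤ x ≤ w < z, which forces z < z — impossible.

Unsatisfiable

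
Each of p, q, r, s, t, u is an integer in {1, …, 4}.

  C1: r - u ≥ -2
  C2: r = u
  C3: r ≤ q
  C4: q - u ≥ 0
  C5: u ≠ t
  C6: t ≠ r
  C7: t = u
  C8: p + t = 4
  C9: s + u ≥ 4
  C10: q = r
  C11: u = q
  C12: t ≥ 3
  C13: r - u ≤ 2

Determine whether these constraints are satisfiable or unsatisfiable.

From constraints 7, 10, and 11, t = u = q = r, so t = r. But constraint 6 says t ≠ r. Contradiction.

Unsatisfiable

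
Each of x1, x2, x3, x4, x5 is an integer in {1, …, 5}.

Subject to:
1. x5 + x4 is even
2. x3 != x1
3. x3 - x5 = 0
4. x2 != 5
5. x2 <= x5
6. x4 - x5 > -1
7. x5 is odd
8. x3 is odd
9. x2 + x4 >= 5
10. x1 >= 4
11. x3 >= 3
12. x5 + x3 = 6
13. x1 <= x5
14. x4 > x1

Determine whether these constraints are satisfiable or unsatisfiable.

Unsatisfiable

From constraints 10 and 13: x5 ≥ x1 ≥ 4. From constraint 11: x3 ≥ 3. Hence x5 + x3 ≥ 7. But constraint 12 requires x5 + x3 = 6, and 6 < 7. Contradiction.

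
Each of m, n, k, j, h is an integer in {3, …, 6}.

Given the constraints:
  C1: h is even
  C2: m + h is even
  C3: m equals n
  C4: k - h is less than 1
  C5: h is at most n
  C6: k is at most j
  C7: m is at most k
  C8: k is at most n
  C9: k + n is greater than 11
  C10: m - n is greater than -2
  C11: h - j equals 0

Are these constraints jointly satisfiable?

One satisfying assignment is m = 6, n = 6, k = 6, j = 6, h = 6.
For the less obvious constraints — constraint 4: k - h = 0; constraint 9: k + n = 12 — and the others hold by inspection.

Satisfiable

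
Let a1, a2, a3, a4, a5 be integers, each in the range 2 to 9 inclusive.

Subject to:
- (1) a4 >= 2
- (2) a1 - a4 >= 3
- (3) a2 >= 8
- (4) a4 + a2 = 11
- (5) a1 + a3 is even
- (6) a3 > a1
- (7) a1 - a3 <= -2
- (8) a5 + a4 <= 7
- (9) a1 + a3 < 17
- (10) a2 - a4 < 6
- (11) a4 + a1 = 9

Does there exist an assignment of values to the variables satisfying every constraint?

Satisfiable

One satisfying assignment is a1 = 6, a2 = 8, a3 = 8, a4 = 3, a5 = 2.
For the less obvious constraints — constraint 2: a1 - a4 = 3; constraint 4: a4 + a2 = 11 — and the others hold by inspection.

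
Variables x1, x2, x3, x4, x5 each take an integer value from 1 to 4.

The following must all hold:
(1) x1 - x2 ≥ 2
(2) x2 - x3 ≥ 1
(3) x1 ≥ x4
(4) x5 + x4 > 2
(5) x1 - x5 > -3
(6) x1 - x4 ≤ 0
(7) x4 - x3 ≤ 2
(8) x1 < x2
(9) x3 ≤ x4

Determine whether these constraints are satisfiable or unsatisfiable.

Constraints 1, 2, 6, and 7 give x3 − x4 ≥ -2, x4 − x1 ≥ 0, x1 − x2 ≥ 2, x2 − x3 ≥ 1.
Adding all 4 inequalities: the left sides telescope to 0, and the right sides sum to (-2) + 0 + 2 + 1 = 1. So 0 ≥ 1, which is false.

Unsatisfiable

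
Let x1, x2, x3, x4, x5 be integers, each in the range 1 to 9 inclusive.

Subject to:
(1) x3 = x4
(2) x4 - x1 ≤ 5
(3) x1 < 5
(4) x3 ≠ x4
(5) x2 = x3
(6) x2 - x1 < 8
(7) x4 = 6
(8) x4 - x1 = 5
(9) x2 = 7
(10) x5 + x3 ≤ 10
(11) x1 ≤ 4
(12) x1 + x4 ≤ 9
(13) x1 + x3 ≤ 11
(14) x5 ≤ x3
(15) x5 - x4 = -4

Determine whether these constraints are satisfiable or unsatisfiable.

Constraint 9 fixes x2 = 7 and constraint 7 fixes x4 = 6. Constraints 1 and 5 give x2 = x3 = x4, so x2 = x4. But 7 ≠ 6 — contradiction.

Unsatisfiable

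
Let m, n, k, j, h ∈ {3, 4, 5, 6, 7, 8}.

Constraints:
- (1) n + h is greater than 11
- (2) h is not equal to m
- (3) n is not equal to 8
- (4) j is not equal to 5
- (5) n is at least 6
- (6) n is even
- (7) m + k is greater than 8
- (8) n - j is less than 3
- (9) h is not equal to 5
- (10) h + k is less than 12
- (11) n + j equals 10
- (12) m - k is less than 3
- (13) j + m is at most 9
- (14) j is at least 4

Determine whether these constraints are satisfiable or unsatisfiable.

One satisfying assignment is m = 5, n = 6, k = 5, j = 4, h = 6.
For the less obvious constraints — constraint 1: n + h = 12; constraint 7: m + k = 10; constraint 8: n - j = 2 — and the others hold by inspection.

Satisfiable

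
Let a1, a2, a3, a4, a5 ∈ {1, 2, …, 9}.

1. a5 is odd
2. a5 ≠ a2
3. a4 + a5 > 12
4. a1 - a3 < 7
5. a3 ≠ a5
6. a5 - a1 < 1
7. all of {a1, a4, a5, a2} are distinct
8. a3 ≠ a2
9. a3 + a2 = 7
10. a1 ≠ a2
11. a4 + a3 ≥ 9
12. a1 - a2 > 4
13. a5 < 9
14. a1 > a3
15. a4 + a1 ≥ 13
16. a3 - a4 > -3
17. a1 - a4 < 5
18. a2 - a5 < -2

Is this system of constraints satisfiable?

Satisfiable

The assignment a1 = 9, a2 = 3, a3 = 4, a4 = 6, a5 = 7 works:
  constraint 3 holds since a4 + a5 = 13.
  constraint 4 holds since a1 - a3 = 5.
The rest check out directly.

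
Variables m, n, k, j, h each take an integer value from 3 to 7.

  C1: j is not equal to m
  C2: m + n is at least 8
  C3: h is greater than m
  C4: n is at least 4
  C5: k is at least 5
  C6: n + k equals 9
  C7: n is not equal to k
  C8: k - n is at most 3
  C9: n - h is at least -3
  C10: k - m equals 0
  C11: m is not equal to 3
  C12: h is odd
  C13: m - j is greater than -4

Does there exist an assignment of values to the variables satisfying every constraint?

The assignment m = 5, n = 4, k = 5, j = 7, h = 7 works:
  constraint 2 holds since m + n = 9.
  constraint 6 holds since n + k = 9.
The rest check out directly.

Satisfiable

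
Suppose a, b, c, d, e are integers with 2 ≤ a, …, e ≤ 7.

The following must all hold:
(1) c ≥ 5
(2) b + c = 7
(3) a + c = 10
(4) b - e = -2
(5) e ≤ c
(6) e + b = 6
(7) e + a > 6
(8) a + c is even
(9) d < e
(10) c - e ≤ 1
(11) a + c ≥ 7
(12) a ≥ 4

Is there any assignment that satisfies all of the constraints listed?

One satisfying assignment is a = 5, b = 2, c = 5, d = 3, e = 4.
For the less obvious constraints — constraint 2: b + c = 7; constraint 3: a + c = 10; constraint 4: b - e = -2 — and the others hold by inspection.

Satisfiable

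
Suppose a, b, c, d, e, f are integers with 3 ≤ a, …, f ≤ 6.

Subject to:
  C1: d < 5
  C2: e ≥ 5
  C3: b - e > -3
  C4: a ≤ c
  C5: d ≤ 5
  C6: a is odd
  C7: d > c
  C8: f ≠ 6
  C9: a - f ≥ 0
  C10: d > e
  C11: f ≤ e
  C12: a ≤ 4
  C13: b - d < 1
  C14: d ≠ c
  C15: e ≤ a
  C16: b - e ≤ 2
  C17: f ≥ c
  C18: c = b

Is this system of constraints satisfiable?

Unsatisfiable

From constraints 2 and 15: a ≥ e and e ≥ 5, so a ≥ 5. From constraint 12: a ≤ 4. But 4 < 5, so no value of a works.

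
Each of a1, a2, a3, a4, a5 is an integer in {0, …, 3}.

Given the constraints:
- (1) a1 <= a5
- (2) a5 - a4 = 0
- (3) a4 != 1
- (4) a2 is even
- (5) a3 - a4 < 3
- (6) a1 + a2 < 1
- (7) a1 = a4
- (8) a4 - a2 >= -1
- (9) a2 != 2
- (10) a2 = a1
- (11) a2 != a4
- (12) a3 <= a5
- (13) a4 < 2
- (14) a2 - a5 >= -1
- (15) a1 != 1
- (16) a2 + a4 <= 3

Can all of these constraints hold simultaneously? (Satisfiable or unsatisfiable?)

Unsatisfiable

From constraints 7 and 10, a2 = a1 = a4, so a2 = a4. But constraint 11 says a2 ≠ a4. Contradiction.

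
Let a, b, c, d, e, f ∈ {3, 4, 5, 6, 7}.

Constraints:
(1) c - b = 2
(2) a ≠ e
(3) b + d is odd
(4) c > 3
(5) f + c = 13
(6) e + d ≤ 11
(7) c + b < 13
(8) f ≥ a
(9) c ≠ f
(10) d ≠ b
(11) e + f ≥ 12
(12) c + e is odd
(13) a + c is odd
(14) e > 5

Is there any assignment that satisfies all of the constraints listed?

Satisfiable

Try a = 3, b = 4, c = 6, d = 3, e = 7, f = 7.
Check constraint 1: c - b = 2; constraint 5: f + c = 13. The remaining constraints are straightforward to verify.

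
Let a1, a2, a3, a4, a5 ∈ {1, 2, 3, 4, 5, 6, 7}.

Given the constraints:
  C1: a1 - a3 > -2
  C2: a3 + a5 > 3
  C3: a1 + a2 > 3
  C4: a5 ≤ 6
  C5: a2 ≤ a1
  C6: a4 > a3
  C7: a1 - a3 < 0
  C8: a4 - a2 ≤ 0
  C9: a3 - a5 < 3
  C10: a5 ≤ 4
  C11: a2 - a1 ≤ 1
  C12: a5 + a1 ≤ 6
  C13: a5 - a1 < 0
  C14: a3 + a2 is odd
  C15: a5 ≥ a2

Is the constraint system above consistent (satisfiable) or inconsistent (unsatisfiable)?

Unsatisfiable

Constraints 6, 7, 8, 13, and 15 give a4 ≤ a2, a2 ≤ a5, a5 < a1, a1 < a3, a3 < a4. Chaining: a4 ≤ a2 ≤ a5 < a1 < a3 < a4, which forces a4 < a4 — impossible.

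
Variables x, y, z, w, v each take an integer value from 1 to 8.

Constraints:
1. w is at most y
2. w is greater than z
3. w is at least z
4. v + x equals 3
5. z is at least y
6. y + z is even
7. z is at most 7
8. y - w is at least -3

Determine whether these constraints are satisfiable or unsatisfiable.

Unsatisfiable

Constraints 1, 2, and 5 give z < w, w ≤ y, y ≤ z. Chaining: z < w ≤ y ≤ z, which forces z < z — impossible.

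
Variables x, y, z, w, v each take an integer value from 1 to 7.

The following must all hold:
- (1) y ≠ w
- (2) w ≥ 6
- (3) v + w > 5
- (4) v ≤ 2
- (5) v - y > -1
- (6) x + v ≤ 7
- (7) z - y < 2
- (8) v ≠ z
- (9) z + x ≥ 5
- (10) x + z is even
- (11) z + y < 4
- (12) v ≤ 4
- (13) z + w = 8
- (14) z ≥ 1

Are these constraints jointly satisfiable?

Satisfiable

One satisfying assignment is x = 6, y = 1, z = 2, w = 6, v = 1.
For the less obvious constraints — constraint 3: v + w = 7; constraint 5: v - y = 0 — and the others hold by inspection.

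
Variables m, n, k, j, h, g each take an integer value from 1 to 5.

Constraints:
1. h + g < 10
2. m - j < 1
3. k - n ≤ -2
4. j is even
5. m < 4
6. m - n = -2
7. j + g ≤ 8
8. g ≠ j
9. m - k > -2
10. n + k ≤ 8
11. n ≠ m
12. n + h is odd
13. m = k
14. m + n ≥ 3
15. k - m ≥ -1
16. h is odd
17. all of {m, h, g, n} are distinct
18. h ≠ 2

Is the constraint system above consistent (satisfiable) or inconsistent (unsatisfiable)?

The assignment m = 2, n = 4, k = 2, j = 4, h = 5, g = 3 works:
  constraint 1 holds since h + g = 8.
  constraint 2 holds since m - j = -2.
The rest check out directly.

Satisfiable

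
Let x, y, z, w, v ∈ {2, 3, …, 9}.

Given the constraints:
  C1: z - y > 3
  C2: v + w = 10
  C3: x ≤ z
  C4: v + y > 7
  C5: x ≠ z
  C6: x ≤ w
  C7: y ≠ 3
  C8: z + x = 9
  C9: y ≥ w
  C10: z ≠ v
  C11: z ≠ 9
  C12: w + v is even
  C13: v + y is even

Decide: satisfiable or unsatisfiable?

Setting (x, y, z, w, v) = (2, 2, 7, 2, 8) satisfies everything: constraint 1: z - y = 5; constraint 2: v + w = 10; constraint 4: v + y = 10, and the others follow.

Satisfiable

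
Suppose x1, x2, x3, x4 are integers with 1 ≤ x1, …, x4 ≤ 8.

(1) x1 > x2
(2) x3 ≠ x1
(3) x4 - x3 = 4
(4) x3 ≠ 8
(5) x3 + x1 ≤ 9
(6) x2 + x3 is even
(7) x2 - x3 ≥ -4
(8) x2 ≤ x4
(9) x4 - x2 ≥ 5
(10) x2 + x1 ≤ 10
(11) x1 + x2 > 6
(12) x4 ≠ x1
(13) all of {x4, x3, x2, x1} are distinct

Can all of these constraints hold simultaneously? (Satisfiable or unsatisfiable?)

Try x1 = 5, x2 = 2, x3 = 4, x4 = 8.
Check constraint 3: x4 - x3 = 4; constraint 5: x3 + x1 = 9. The remaining constraints are straightforward to verify.

Satisfiable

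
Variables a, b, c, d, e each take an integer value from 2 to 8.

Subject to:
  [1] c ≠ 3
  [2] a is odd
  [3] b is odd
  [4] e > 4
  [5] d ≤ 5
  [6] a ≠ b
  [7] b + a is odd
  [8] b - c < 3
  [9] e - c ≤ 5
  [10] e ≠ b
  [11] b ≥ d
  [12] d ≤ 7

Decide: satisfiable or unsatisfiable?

Constraint 3 makes b odd and constraint 2 makes a odd, so b + a must be even. Constraint 7 says b + a is odd — contradiction.

Unsatisfiable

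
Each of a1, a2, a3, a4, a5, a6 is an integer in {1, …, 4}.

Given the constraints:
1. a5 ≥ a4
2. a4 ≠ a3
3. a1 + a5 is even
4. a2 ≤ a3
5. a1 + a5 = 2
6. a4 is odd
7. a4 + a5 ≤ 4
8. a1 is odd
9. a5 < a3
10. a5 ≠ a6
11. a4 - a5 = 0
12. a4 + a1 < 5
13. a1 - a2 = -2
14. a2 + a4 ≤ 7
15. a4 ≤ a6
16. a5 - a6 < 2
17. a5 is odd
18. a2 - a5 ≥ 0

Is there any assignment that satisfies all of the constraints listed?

Satisfiable

One satisfying assignment is a1 = 1, a2 = 3, a3 = 4, a4 = 1, a5 = 1, a6 = 2.
For the less obvious constraints — constraint 5: a1 + a5 = 2; constraint 7: a4 + a5 = 2 — and the others hold by inspection.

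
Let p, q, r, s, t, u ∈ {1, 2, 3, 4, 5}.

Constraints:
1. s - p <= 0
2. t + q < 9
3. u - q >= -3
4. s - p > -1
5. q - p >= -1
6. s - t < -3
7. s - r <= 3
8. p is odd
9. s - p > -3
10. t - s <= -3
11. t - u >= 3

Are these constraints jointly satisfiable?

Constraints 1, 3, 5, 10, and 11 give u − q ≥ -3, q − p ≥ -1, p − s ≥ 0, s − t ≥ 3, t − u ≥ 3.
Adding all 5 inequalities: the left sides telescope to 0, and the right sides sum to (-3) + (-1) + 0 + 3 + 3 = 2. So 0 ≥ 2, which is false.

Unsatisfiable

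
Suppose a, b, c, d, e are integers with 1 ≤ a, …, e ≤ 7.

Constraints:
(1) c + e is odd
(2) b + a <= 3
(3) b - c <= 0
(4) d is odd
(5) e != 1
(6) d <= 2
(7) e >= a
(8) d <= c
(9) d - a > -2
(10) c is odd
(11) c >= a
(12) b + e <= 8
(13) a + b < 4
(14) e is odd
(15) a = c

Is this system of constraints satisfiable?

Unsatisfiable

Constraint 10 makes c odd and constraint 14 makes e odd, so c + e must be even. Constraint 1 says c + e is odd — contradiction.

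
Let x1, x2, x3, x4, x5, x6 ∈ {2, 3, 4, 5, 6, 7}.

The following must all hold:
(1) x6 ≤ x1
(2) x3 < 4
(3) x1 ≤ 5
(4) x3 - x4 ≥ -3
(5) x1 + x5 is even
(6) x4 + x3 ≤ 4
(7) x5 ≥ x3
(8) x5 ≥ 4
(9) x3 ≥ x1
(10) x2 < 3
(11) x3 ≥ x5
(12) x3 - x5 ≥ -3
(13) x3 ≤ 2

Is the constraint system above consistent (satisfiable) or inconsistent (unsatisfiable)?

From constraint 8: x5 ≥ 4. From constraints 11 and 13: x5 ≤ x3 and x3 ≤ 2, so x5 ≤ 2. But 2 < 4, so no value of x5 works.

Unsatisfiable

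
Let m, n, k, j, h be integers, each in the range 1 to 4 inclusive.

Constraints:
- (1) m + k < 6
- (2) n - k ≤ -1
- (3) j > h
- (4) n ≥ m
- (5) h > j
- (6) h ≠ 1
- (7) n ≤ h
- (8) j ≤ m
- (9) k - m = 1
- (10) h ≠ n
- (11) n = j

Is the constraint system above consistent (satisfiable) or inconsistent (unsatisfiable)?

Constraints 3, 4, 7, and 8 give h < j, j ≤ m, m ≤ n, n ≤ h. Chaining: h < j ≤ m ≤ n ≤ h, which forces h < h — impossible.

Unsatisfiable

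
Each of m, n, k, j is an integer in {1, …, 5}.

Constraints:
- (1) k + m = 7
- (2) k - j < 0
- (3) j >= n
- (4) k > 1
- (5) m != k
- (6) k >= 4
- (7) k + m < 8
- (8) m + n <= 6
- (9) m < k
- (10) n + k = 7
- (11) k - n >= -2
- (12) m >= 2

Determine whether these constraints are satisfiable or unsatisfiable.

Satisfiable

The assignment m = 3, n = 3, k = 4, j = 5 works:
  constraint 1 holds since k + m = 7.
  constraint 2 holds since k - j = -1.
  constraint 7 holds since k + m = 7.
The rest check out directly.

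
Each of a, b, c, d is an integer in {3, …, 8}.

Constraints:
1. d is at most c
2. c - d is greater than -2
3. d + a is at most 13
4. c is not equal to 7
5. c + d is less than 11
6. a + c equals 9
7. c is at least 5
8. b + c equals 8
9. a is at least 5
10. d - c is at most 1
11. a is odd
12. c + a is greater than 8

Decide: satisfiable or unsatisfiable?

Unsatisfiable

From constraint 9: a ≥ 5. From constraint 7: c ≥ 5. Hence a + c ≥ 10. But constraint 6 requires a + c = 9, and 9 < 10. Contradiction.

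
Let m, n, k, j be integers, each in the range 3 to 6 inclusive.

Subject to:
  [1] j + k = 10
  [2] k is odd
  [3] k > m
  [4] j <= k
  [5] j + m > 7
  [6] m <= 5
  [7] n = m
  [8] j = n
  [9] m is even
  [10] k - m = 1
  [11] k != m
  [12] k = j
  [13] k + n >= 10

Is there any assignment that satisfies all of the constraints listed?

Unsatisfiable

From constraints 7, 8, and 12, k = j = n = m, so k = m. But constraint 11 says k ≠ m. Contradiction.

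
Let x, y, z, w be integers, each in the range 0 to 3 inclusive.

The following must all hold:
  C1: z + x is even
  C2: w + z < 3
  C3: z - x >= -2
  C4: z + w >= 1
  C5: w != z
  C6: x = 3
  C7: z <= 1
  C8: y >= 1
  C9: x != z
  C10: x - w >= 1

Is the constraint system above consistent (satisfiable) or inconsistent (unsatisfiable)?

Setting (x, y, z, w) = (3, 2, 1, 0) satisfies everything: constraint 2: w + z = 1; constraint 3: z - x = -2; constraint 4: z + w = 1, and the others follow.

Satisfiable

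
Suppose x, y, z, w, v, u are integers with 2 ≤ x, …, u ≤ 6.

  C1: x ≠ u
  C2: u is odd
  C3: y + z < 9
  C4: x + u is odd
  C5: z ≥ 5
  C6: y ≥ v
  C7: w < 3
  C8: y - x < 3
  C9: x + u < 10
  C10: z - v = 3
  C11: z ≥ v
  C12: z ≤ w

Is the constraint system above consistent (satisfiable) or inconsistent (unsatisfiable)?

Unsatisfiable

From constraints 5 and 12: w ≥ z and z ≥ 5, so w ≥ 5. From constraint 7: w ≤ 2. But 2 < 5, so no value of w works.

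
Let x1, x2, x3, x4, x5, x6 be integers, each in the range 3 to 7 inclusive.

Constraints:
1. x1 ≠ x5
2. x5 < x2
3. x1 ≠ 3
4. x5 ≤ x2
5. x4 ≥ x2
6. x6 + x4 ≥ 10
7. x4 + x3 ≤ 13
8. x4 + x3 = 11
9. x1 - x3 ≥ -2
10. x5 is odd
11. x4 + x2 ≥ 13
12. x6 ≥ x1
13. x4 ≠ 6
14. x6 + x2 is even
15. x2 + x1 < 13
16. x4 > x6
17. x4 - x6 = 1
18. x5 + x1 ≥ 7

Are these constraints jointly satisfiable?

Satisfiable

Try x1 = 5, x2 = 6, x3 = 4, x4 = 7, x5 = 3, x6 = 6.
Check constraint 6: x6 + x4 = 13; constraint 7: x4 + x3 = 11. The remaining constraints are straightforward to verify.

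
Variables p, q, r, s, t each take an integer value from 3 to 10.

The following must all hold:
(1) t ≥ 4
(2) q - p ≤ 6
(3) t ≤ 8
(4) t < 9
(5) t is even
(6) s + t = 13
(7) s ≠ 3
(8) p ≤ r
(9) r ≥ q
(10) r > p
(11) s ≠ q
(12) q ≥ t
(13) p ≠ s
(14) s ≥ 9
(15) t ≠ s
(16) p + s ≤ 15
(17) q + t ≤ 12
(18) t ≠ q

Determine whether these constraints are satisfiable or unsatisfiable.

Satisfiable

Take p = 3, q = 7, r = 9, s = 9, t = 4. Then constraint 2: q - p = 4; constraint 6: s + t = 13, and every other listed constraint is also met.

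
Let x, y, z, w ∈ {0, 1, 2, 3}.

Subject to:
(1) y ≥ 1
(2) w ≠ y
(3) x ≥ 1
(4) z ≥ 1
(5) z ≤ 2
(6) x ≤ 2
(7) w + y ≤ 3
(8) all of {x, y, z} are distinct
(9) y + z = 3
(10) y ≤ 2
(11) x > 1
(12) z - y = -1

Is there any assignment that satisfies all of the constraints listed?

Constraints 1, 3, 4, 5, 6, and 10 confine each of x, y, z to the 2 values {1, 2}.
Constraint 8 requires all 3 of them to be distinct, but only 2 values are available — impossible by the pigeonhole principle.

Unsatisfiable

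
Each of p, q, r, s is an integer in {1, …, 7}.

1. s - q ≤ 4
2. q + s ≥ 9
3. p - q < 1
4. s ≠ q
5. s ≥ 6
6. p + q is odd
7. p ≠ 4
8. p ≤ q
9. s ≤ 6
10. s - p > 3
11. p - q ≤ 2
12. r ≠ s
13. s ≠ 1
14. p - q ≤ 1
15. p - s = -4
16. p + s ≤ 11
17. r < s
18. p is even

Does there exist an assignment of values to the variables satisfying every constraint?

The assignment p = 2, q = 3, r = 1, s = 6 works:
  constraint 1 holds since s - q = 3.
  constraint 2 holds since q + s = 9.
  constraint 3 holds since p - q = -1.
The rest check out directly.

Satisfiable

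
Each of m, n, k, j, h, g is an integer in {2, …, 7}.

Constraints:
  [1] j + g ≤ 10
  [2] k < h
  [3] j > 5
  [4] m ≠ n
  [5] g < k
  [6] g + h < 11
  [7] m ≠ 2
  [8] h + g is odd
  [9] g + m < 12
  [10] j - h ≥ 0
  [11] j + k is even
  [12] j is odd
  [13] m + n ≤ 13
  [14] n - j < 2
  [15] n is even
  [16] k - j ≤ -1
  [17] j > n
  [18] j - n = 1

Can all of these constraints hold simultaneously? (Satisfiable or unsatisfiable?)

One satisfying assignment is m = 7, n = 6, k = 5, j = 7, h = 7, g = 2.
For the less obvious constraints — constraint 1: j + g = 9; constraint 6: g + h = 9 — and the others hold by inspection.

Satisfiable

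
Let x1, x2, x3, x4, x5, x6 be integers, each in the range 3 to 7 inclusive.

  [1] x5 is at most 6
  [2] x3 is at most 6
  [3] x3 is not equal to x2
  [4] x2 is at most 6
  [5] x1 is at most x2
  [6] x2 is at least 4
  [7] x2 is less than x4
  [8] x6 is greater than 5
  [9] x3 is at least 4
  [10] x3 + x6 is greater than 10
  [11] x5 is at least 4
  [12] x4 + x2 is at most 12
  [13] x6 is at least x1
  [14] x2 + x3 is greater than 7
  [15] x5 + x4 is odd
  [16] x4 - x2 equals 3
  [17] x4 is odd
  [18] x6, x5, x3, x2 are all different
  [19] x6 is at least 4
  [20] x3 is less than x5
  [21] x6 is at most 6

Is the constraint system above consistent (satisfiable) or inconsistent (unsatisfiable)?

Constraints 1, 2, 4, 6, 9, 11, 19, and 21 confine each of x6, x5, x3, x2 to the 3 values {4, …, 6}.
Constraint 18 requires all 4 of them to be distinct, but only 3 values are available — impossible by the pigeonhole principle.

Unsatisfiable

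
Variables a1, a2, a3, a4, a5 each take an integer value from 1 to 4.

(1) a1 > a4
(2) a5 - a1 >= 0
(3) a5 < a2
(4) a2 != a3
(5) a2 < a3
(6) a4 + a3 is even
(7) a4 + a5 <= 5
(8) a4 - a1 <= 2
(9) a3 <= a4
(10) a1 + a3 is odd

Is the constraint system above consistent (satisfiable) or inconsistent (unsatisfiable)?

Constraints 1, 2, 3, 5, and 9 give a2 < a3, a3 ≤ a4, a4 < a1, a1 ≤ a5, a5 < a2. Chaining: a2 < a3 ≤ a4 < a1 ≤ a5 < a2, which forces a2 < a2 — impossible.

Unsatisfiable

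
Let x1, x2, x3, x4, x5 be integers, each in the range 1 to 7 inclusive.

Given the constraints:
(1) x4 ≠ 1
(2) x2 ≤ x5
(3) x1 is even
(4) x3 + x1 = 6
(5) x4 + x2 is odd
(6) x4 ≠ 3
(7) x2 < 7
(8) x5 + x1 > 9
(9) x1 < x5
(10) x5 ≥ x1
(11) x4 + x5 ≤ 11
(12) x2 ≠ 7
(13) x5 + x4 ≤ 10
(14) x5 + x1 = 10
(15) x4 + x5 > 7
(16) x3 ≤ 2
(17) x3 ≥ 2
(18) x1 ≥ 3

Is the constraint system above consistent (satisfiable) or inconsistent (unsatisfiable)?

Try x1 = 4, x2 = 5, x3 = 2, x4 = 4, x5 = 6.
Check constraint 4: x3 + x1 = 6; constraint 8: x5 + x1 = 10; constraint 11: x4 + x5 = 10. The remaining constraints are straightforward to verify.

Satisfiable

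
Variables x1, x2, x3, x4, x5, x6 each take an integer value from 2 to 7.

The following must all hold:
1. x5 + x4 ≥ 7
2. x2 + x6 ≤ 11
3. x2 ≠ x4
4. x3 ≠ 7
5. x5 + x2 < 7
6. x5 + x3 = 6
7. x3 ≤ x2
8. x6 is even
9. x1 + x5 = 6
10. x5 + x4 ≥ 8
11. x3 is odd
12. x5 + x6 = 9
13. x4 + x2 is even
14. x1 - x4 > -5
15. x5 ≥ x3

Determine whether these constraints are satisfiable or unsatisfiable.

The assignment x1 = 3, x2 = 3, x3 = 3, x4 = 5, x5 = 3, x6 = 6 works:
  constraint 1 holds since x5 + x4 = 8.
  constraint 2 holds since x2 + x6 = 9.
The rest check out directly.

Satisfiable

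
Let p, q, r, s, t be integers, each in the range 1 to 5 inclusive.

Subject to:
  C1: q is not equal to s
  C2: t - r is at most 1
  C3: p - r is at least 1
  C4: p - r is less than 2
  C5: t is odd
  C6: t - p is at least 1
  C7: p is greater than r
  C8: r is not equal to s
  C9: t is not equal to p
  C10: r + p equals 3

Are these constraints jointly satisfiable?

Constraints 2, 3, and 6 give p − r ≥ 1, r − t ≥ -1, t − p ≥ 1.
Adding all 3 inequalities: the left sides telescope to 0, and the right sides sum to 1 + (-1) + 1 = 1. So 0 ≥ 1, which is false.

Unsatisfiable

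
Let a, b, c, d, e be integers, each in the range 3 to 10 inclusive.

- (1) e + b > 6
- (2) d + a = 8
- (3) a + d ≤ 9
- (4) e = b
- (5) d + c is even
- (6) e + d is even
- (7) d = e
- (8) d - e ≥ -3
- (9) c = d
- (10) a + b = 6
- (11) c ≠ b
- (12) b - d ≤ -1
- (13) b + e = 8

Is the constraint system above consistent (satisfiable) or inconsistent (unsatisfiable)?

Unsatisfiable

From constraints 4, 7, and 9, c = d = e = b, so c = b. But constraint 11 says c ≠ b. Contradiction.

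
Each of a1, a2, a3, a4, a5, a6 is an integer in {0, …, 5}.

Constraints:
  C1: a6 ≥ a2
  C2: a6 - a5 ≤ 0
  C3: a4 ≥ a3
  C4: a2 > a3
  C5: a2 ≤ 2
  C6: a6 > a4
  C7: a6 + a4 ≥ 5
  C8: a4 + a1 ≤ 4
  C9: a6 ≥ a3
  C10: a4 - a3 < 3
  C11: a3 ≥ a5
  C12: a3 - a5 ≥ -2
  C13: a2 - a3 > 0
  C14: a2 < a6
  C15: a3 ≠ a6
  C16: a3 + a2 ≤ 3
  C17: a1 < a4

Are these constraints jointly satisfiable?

Unsatisfiable

Constraints 2, 11, 13, and 14 give a6 ≤ a5, a5 ≤ a3, a3 < a2, a2 < a6. Chaining: a6 ≤ a5 ≤ a3 < a2 < a6, which forces a6 < a6 — impossible.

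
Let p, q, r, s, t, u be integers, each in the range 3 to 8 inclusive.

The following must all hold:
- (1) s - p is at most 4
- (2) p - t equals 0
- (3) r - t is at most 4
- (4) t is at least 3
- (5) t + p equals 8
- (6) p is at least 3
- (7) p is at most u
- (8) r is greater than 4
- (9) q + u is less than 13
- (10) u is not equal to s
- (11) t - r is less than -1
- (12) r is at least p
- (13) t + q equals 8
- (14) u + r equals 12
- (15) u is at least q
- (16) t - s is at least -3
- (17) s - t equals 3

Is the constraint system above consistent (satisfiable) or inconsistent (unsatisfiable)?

Take p = 4, q = 4, r = 6, s = 7, t = 4, u = 6. Then constraint 1: s - p = 3; constraint 2: p - t = 0; constraint 3: r - t = 2, and every other listed constraint is also met.

Satisfiable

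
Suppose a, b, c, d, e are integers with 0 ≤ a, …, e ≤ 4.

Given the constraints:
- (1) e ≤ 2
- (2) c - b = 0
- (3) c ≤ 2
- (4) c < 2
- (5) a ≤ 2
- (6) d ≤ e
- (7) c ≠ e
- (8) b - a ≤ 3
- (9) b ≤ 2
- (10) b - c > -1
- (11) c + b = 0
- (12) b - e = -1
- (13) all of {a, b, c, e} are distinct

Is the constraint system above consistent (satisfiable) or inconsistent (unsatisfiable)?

Unsatisfiable

Constraints 1, 3, 5, and 9 confine each of a, b, c, e to the 3 values {0, …, 2} (the domain already gives each ≥ 0).
Constraint 13 requires all 4 of them to be distinct, but only 3 values are available — impossible by the pigeonhole principle.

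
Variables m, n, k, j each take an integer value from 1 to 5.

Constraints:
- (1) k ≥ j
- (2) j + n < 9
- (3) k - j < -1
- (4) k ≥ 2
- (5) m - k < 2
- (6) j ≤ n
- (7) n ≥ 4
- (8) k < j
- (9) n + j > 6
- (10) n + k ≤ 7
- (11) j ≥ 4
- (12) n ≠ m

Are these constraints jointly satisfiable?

From constraint 7: n ≥ 4. From constraints 1 and 11: k ≥ j ≥ 4. Hence n + k ≥ 8. But constraint 10 requires n + k ≤ 7, and 7 < 8. Contradiction.

Unsatisfiable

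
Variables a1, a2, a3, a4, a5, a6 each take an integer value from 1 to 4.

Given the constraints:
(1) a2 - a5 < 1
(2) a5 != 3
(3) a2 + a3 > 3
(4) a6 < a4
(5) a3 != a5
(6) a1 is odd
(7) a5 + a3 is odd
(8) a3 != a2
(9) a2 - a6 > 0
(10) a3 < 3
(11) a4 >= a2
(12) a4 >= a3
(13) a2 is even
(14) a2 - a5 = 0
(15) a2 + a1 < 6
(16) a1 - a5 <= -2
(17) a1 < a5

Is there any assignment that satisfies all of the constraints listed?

Satisfiable

Setting (a1, a2, a3, a4, a5, a6) = (1, 4, 1, 4, 4, 1) satisfies everything: constraint 1: a2 - a5 = 0; constraint 3: a2 + a3 = 5; constraint 9: a2 - a6 = 3, and the others follow.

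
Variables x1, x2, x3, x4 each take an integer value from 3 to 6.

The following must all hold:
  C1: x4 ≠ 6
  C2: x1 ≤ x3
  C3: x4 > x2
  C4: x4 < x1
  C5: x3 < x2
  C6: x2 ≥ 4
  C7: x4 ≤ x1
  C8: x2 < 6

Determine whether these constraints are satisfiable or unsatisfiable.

Constraints 2, 3, 4, and 5 give x2 < x4, x4 < x1, x1 ≤ x3, x3 < x2. Chaining: x2 < x4 < x1 ≤ x3 < x2, which forces x2 < x2 — impossible.

Unsatisfiable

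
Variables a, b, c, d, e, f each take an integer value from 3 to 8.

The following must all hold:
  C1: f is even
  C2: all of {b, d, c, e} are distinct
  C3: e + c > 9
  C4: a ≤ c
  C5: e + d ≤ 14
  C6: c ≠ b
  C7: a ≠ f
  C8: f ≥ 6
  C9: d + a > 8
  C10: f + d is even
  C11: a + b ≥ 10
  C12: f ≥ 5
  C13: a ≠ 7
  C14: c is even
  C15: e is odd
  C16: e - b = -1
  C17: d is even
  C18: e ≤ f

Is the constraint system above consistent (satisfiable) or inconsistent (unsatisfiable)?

Take a = 4, b = 8, c = 4, d = 6, e = 7, f = 8. Then constraint 3: e + c = 11; constraint 5: e + d = 13, and every other listed constraint is also met.

Satisfiable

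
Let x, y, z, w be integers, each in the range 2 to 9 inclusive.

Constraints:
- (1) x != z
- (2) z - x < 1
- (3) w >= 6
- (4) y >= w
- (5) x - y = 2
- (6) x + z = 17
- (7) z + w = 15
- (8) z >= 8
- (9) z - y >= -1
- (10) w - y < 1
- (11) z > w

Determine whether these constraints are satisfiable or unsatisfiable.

Satisfiable

Setting (x, y, z, w) = (9, 7, 8, 7) satisfies everything: constraint 2: z - x = -1; constraint 5: x - y = 2; constraint 6: x + z = 17, and the others follow.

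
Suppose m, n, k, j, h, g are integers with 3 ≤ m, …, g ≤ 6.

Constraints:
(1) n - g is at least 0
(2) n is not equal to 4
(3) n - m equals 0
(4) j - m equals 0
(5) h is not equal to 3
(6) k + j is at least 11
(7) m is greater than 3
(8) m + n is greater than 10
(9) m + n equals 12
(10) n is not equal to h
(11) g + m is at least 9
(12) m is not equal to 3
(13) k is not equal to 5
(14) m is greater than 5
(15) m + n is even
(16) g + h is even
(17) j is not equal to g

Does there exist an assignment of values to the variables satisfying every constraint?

Satisfiable

The assignment m = 6, n = 6, k = 6, j = 6, h = 5, g = 5 works:
  constraint 1 holds since n - g = 1.
  constraint 3 holds since n - m = 0.
  constraint 4 holds since j - m = 0.
The rest check out directly.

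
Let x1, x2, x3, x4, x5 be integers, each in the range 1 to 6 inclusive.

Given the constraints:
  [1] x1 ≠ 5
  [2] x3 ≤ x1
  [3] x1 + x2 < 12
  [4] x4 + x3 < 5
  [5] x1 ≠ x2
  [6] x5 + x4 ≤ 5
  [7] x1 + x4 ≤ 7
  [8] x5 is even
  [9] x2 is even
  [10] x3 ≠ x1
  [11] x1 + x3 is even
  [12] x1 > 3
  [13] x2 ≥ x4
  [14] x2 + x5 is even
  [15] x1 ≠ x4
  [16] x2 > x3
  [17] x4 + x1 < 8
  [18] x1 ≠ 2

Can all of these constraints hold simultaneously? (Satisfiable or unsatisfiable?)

Satisfiable

One satisfying assignment is x1 = 4, x2 = 6, x3 = 2, x4 = 1, x5 = 4.
For the less obvious constraints — constraint 3: x1 + x2 = 10; constraint 4: x4 + x3 = 3 — and the others hold by inspection.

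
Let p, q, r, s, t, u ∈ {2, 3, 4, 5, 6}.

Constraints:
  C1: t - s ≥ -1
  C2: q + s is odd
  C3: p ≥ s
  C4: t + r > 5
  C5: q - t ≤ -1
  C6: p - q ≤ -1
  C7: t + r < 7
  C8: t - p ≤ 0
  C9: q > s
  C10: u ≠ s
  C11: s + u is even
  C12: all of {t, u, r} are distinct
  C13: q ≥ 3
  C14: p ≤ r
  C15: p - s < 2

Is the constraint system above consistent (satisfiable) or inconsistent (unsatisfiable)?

Constraints 5, 6, and 8 give q − p ≥ 1, p − t ≥ 0, t − q ≥ 1.
Adding all 3 inequalities: the left sides telescope to 0, and the right sides sum to 1 + 0 + 1 = 2. So 0 ≥ 2, which is false.

Unsatisfiable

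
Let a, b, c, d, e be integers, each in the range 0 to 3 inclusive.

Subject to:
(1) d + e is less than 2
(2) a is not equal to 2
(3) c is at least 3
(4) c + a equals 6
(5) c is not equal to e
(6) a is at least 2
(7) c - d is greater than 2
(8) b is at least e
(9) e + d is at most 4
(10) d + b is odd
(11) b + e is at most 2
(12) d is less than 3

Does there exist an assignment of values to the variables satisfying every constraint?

Satisfiable

Take a = 3, b = 1, c = 3, d = 0, e = 1. Then constraint 1: d + e = 1; constraint 4: c + a = 6, and every other listed constraint is also met.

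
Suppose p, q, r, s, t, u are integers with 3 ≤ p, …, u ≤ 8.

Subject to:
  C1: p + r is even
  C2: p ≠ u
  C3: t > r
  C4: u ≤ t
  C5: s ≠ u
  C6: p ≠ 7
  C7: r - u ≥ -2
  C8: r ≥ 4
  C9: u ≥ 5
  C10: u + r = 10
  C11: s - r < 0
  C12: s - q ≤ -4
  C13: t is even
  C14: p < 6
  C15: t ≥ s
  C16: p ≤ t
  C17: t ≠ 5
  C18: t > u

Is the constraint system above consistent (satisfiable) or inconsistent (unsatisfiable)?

Setting (p, q, r, s, t, u) = (3, 8, 5, 3, 8, 5) satisfies everything: constraint 7: r - u = 0; constraint 10: u + r = 10, and the others follow.

Satisfiable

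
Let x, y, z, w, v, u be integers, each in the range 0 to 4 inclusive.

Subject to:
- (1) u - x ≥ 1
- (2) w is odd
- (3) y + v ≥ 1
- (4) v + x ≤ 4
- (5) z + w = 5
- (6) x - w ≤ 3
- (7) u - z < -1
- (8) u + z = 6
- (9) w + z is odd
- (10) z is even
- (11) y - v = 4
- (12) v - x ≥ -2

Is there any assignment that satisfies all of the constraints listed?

Take x = 1, y = 4, z = 4, w = 1, v = 0, u = 2. Then constraint 1: u - x = 1; constraint 3: y + v = 4; constraint 4: v + x = 1, and every other listed constraint is also met.

Satisfiable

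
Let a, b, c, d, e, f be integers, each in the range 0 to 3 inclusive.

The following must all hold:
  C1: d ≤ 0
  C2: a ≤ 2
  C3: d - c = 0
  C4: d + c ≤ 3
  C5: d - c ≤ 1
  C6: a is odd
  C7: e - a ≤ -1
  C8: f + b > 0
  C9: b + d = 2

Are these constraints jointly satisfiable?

Satisfiable

Try a = 1, b = 2, c = 0, d = 0, e = 0, f = 1.
Check constraint 3: d - c = 0; constraint 4: d + c = 0. The remaining constraints are straightforward to verify.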